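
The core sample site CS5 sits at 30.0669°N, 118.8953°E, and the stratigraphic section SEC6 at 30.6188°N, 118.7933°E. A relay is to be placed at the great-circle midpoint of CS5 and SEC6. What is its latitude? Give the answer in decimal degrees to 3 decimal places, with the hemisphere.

30.343°N

Bx = cos φ₂ cos Δλ = 0.860574,  By = cos φ₂ sin Δλ = -0.001532
φₘ = atan2(sin φ₁ + sin φ₂, √((cos φ₁ + Bx)² + By²)) = 30.34286°
λₘ = λ₁ + atan2(By, cos φ₁ + Bx) = 118.84444°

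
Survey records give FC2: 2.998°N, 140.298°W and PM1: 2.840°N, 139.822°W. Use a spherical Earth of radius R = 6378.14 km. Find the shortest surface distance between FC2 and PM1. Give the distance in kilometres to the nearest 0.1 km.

Δφ = -0.1580°,  Δλ = 0.4760°
a = sin²(Δφ/2) + cos φ₁ cos φ₂ sin²(Δλ/2) = 0.000019
c = 2·arcsin(√a) = 0.008743 rad = 0.5010°
d = R·c = 6378.14 × 0.008743 = 55.8 km

55.8 km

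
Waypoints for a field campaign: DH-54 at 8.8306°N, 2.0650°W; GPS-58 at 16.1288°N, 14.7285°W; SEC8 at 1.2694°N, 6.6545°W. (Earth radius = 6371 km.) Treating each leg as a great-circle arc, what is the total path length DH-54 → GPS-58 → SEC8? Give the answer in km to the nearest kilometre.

DH-54→GPS-58: c = 0.250425 rad, d = 1595.46 km
GPS-58→SEC8: c = 0.294188 rad, d = 1874.27 km
Total = 1595.46 + 1874.27 = 3469.72 km

3470 km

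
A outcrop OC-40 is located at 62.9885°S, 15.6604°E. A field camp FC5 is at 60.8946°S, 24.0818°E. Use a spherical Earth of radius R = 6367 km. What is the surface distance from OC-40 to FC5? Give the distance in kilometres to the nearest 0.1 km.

Δφ = 2.0939°,  Δλ = 8.4214°
a = sin²(Δφ/2) + cos φ₁ cos φ₂ sin²(Δλ/2) = 0.001525
c = 2·arcsin(√a) = 0.078118 rad = 4.4759°
d = R·c = 6367 × 0.078118 = 497.4 km

497.4 km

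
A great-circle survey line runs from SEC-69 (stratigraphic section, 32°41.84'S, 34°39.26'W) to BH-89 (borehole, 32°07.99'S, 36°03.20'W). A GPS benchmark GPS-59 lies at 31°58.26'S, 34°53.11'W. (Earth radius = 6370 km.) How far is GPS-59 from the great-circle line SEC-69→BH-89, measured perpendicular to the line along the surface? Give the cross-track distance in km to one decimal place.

SEC-69: φ = -32.69733°, λ = -34.65433°
BH-89: φ = -32.13317°, λ = -36.05333°
GPS-59: φ = -31.97100°, λ = -34.88517°
δ₁₃ = central angle SEC-69→GPS-59 = 0.013126 rad  (haversine)
θ₁₃ = bearing SEC-69→GPS-59 = 344.907°,  θ₁₂ = bearing SEC-69→BH-89 = 295.157°
dₓₜ = R·arcsin(sin δ₁₃ · sin(θ₁₃ − θ₁₂)) = 6370·arcsin(0.01313·sin(49.750°)) = 63.815 km
|dₓₜ| = 63.815 km

63.8 km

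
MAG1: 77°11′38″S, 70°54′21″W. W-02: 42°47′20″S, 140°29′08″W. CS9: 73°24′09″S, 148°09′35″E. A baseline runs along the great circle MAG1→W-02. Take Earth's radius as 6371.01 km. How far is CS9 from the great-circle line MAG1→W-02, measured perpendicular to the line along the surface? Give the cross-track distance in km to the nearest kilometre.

MAG1: φ = -77.19389°, λ = -70.90583°
W-02: φ = -42.78889°, λ = -140.48556°
CS9: φ = -73.40250°, λ = +148.15972°
δ₁₃ = central angle MAG1→CS9 = 0.483575 rad  (haversine)
θ₁₃ = bearing MAG1→CS9 = 202.779°,  θ₁₂ = bearing MAG1→W-02 = 278.200°
dₓₜ = R·arcsin(sin δ₁₃ · sin(θ₁₃ − θ₁₂)) = 6371.01·arcsin(0.46495·sin(-75.421°)) = -2973.606 km
|dₓₜ| = 2973.606 km

2974 km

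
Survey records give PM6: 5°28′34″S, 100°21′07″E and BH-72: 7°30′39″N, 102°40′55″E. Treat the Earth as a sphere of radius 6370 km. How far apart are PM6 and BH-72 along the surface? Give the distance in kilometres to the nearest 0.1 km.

1466.8 km

PM6: φ = -5.47611°, λ = +100.35194°
BH-72: φ = +7.51083°, λ = +102.68194°
Δφ = 12.9869°,  Δλ = 2.3300°
a = sin²(Δφ/2) + cos φ₁ cos φ₂ sin²(Δλ/2) = 0.013197
c = 2·arcsin(√a) = 0.230267 rad = 13.1934°
d = R·c = 6370 × 0.230267 = 1466.8 km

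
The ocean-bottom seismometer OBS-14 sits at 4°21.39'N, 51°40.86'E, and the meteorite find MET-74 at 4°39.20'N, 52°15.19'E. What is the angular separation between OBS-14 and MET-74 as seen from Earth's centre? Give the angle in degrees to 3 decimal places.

OBS-14: φ = +4.35650°, λ = +51.68100°
MET-74: φ = +4.65333°, λ = +52.25317°
Δφ = 0.2968°,  Δλ = 0.5722°
a = sin²(Δφ/2) + cos φ₁ cos φ₂ sin²(Δλ/2) = 0.000031
c = 2·arcsin(√a) = 0.011223 rad = 0.6430°

0.643°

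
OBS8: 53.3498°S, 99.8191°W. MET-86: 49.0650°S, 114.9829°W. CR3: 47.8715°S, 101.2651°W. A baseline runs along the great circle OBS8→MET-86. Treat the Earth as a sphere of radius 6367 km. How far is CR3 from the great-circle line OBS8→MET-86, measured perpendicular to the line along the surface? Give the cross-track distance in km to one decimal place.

543.3 km

δ₁₃ = central angle OBS8→CR3 = 0.096941 rad  (haversine)
θ₁₃ = bearing OBS8→CR3 = 349.928°,  θ₁₂ = bearing OBS8→MET-86 = 288.219°
dₓₜ = R·arcsin(sin δ₁₃ · sin(θ₁₃ − θ₁₂)) = 6367·arcsin(0.09679·sin(61.709°)) = 543.305 km
|dₓₜ| = 543.305 km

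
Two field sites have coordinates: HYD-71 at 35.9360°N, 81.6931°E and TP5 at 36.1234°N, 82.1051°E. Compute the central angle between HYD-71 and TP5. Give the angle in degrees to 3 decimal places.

0.382°

Δφ = 0.1874°,  Δλ = 0.4120°
a = sin²(Δφ/2) + cos φ₁ cos φ₂ sin²(Δλ/2) = 0.000011
c = 2·arcsin(√a) = 0.006672 rad = 0.3823°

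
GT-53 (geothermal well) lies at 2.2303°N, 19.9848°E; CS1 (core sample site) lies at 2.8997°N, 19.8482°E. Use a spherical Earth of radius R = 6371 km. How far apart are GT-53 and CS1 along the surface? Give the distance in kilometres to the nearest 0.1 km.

76.0 km

Δφ = 0.6694°,  Δλ = -0.1366°
a = sin²(Δφ/2) + cos φ₁ cos φ₂ sin²(Δλ/2) = 0.000036
c = 2·arcsin(√a) = 0.011924 rad = 0.6832°
d = R·c = 6371 × 0.011924 = 76.0 km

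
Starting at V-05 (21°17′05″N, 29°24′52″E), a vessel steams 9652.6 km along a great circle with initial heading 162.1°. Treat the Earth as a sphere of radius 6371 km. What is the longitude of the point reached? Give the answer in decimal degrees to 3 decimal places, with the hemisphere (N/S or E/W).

67.134°E

V-05: φ = +21.28472°, λ = +29.41444°
δ = d/R = 9652.6/6371 = 1.515084 rad
φ₂ = arcsin(sin φ₁ cos δ + cos φ₁ sin δ cos θ)
   = arcsin(0.36300·0.05568 + 0.93179·0.99845·-0.95159) = -59.89359°
λ₂ = λ₁ + atan2(sin θ sin δ cos φ₁, cos δ − sin φ₁ sin φ₂) = 67.13367°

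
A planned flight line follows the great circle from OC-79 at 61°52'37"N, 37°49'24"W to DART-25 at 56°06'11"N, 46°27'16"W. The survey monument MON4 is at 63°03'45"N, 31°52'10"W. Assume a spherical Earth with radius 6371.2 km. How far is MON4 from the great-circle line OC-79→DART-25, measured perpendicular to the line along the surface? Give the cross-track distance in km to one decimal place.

128.5 km

OC-79: φ = +61.87694°, λ = -37.82333°
DART-25: φ = +56.10306°, λ = -46.45444°
MON4: φ = +63.06250°, λ = -31.86944°
δ₁₃ = central angle OC-79→MON4 = 0.052274 rad  (haversine)
θ₁₃ = bearing OC-79→MON4 = 64.072°,  θ₁₂ = bearing OC-79→DART-25 = 221.370°
dₓₜ = R·arcsin(sin δ₁₃ · sin(θ₁₃ − θ₁₂)) = 6371.2·arcsin(0.05225·sin(-157.298°)) = -128.484 km
|dₓₜ| = 128.484 km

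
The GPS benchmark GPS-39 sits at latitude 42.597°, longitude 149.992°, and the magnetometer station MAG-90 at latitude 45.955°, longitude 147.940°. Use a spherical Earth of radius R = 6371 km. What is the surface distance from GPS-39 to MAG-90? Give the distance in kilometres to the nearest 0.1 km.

Δφ = 3.3580°,  Δλ = -2.0520°
a = sin²(Δφ/2) + cos φ₁ cos φ₂ sin²(Δλ/2) = 0.001023
c = 2·arcsin(√a) = 0.063966 rad = 3.6650°
d = R·c = 6371 × 0.063966 = 407.5 km

407.5 km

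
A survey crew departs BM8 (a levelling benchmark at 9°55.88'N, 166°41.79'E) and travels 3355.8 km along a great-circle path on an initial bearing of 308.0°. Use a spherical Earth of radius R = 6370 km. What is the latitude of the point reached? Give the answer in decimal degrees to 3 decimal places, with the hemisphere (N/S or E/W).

27.000°N

BM8: φ = +9.93133°, λ = +166.69650°
δ = d/R = 3355.8/6370 = 0.526813 rad
φ₂ = arcsin(sin φ₁ cos δ + cos φ₁ sin δ cos θ)
   = arcsin(0.17247·0.86441 + 0.98502·0.50278·0.61566) = 26.99984°
λ₂ = λ₁ + atan2(sin θ sin δ cos φ₁, cos δ − sin φ₁ sin φ₂) = 140.29481°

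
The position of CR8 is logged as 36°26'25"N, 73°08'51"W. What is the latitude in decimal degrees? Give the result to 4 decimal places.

36° + 26′/60 + 25″/3600 = 36 + 0.43333 + 0.00694 = 36.4403°

36.4403°N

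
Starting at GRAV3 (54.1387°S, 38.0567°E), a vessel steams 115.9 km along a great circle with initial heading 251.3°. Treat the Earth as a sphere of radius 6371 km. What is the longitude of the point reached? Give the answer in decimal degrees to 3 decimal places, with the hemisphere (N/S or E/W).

δ = d/R = 115.9/6371 = 0.018192 rad
φ₂ = arcsin(sin φ₁ cos δ + cos φ₁ sin δ cos θ)
   = arcsin(-0.81044·0.99983 + 0.58583·0.01819·-0.32061) = -54.46100°
λ₂ = λ₁ + atan2(sin θ sin δ cos φ₁, cos δ − sin φ₁ sin φ₂) = 36.35800°

36.358°E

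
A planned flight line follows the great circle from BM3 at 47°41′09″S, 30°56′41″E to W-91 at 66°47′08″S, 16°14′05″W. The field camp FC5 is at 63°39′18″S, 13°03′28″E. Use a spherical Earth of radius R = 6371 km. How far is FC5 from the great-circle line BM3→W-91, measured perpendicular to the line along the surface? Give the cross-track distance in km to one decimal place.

BM3: φ = -47.68583°, λ = +30.94472°
W-91: φ = -66.78556°, λ = -16.23472°
FC5: φ = -63.65500°, λ = +13.05778°
δ₁₃ = central angle BM3→FC5 = 0.327126 rad  (haversine)
θ₁₃ = bearing BM3→FC5 = 205.099°,  θ₁₂ = bearing BM3→W-91 = 214.506°
dₓₜ = R·arcsin(sin δ₁₃ · sin(θ₁₃ − θ₁₂)) = 6371·arcsin(0.32132·sin(-9.407°)) = -334.760 km
|dₓₜ| = 334.760 km

334.8 km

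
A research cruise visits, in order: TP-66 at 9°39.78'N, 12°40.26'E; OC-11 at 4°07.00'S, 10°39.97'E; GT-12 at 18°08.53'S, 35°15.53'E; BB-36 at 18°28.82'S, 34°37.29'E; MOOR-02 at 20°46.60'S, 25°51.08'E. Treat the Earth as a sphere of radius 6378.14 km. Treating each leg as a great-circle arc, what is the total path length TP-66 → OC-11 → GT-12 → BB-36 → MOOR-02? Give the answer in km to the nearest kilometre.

TP-66: φ = +9.66300°, λ = +12.67100°
OC-11: φ = -4.11667°, λ = +10.66617°
GT-12: φ = -18.14217°, λ = +35.25883°
BB-36: φ = -18.48033°, λ = +34.62150°
MOOR-02: φ = -20.77667°, λ = +25.85133°
TP-66→OC-11: c = 0.243015 rad, d = 1549.98 km
OC-11→GT-12: c = 0.485998 rad, d = 3099.76 km
GT-12→BB-36: c = 0.012098 rad, d = 77.16 km
BB-36→MOOR-02: c = 0.149612 rad, d = 954.25 km
Total = 1549.98 + 3099.76 + 77.16 + 954.25 = 5681.15 km

5681 km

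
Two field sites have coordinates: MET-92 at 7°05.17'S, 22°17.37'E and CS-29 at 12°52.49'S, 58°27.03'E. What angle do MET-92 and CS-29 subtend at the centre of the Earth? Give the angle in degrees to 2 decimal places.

MET-92: φ = -7.08617°, λ = +22.28950°
CS-29: φ = -12.87483°, λ = +58.45050°
Δφ = -5.7887°,  Δλ = 36.1610°
a = sin²(Δφ/2) + cos φ₁ cos φ₂ sin²(Δλ/2) = 0.095730
c = 2·arcsin(√a) = 0.629129 rad = 36.0464°

36.05°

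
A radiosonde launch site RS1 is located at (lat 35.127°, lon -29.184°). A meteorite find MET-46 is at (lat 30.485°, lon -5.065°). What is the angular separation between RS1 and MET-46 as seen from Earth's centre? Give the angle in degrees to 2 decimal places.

Δφ = -4.6420°,  Δλ = 24.1190°
a = sin²(Δφ/2) + cos φ₁ cos φ₂ sin²(Δλ/2) = 0.032406
c = 2·arcsin(√a) = 0.362006 rad = 20.7414°

20.74°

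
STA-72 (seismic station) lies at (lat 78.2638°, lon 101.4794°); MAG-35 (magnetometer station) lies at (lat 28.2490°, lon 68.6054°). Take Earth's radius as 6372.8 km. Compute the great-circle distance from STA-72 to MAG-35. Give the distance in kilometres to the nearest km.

5798 km

Δφ = -50.0148°,  Δλ = -32.8740°
a = sin²(Δφ/2) + cos φ₁ cos φ₂ sin²(Δλ/2) = 0.193052
c = 2·arcsin(√a) = 0.909808 rad = 52.1282°
d = R·c = 6372.8 × 0.909808 = 5798.0 km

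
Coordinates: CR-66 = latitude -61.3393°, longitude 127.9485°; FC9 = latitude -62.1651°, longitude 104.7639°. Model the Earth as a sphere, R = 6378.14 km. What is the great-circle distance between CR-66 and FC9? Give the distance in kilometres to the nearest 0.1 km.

Δφ = -0.8258°,  Δλ = -23.1846°
a = sin²(Δφ/2) + cos φ₁ cos φ₂ sin²(Δλ/2) = 0.009095
c = 2·arcsin(√a) = 0.191024 rad = 10.9448°
d = R·c = 6378.14 × 0.191024 = 1218.4 km

1218.4 km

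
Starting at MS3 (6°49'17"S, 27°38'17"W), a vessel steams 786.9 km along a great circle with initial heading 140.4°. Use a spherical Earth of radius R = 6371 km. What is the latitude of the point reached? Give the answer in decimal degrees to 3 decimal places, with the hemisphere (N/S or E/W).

12.247°S

MS3: φ = -6.82139°, λ = -27.63806°
δ = d/R = 786.9/6371 = 0.123513 rad
φ₂ = arcsin(sin φ₁ cos δ + cos φ₁ sin δ cos θ)
   = arcsin(-0.11877·0.99238 + 0.99292·0.12320·-0.77051) = -12.24687°
λ₂ = λ₁ + atan2(sin θ sin δ cos φ₁, cos δ − sin φ₁ sin φ₂) = -23.02887°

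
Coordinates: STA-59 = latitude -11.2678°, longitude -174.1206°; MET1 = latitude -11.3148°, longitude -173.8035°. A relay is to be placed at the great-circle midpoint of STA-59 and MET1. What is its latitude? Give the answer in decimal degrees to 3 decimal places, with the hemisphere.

Bx = cos φ₂ cos Δλ = 0.980549,  By = cos φ₂ sin Δλ = 0.005427
φₘ = atan2(sin φ₁ + sin φ₂, √((cos φ₁ + Bx)² + By²)) = -11.29134°
λₘ = λ₁ + atan2(By, cos φ₁ + Bx) = -173.96206°

11.291°S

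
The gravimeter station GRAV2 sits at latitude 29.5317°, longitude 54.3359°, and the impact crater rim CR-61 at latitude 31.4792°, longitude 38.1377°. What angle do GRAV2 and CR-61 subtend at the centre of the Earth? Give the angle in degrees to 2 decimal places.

14.08°

Δφ = 1.9475°,  Δλ = -16.1982°
a = sin²(Δφ/2) + cos φ₁ cos φ₂ sin²(Δλ/2) = 0.015017
c = 2·arcsin(√a) = 0.245707 rad = 14.0780°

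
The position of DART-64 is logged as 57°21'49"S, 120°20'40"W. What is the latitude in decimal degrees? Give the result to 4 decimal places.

57.3636°S

57° + 21′/60 + 49″/3600 = 57 + 0.35000 + 0.01361 = 57.3636°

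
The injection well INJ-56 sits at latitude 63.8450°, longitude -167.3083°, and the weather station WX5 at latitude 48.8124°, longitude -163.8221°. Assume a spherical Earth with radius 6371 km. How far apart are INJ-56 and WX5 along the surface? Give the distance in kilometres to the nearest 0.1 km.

1684.7 km

Δφ = -15.0326°,  Δλ = 3.4862°
a = sin²(Δφ/2) + cos φ₁ cos φ₂ sin²(Δλ/2) = 0.017379
c = 2·arcsin(√a) = 0.264432 rad = 15.1508°
d = R·c = 6371 × 0.264432 = 1684.7 km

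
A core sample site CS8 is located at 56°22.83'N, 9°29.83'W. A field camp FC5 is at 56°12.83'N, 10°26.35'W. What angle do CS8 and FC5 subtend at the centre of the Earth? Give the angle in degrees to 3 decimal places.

CS8: φ = +56.38050°, λ = -9.49717°
FC5: φ = +56.21383°, λ = -10.43917°
Δφ = -0.1667°,  Δλ = -0.9420°
a = sin²(Δφ/2) + cos φ₁ cos φ₂ sin²(Δλ/2) = 0.000023
c = 2·arcsin(√a) = 0.009575 rad = 0.5486°

0.549°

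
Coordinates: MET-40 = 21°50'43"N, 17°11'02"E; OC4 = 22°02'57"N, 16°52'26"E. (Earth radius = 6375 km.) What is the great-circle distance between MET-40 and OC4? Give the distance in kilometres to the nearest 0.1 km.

39.2 km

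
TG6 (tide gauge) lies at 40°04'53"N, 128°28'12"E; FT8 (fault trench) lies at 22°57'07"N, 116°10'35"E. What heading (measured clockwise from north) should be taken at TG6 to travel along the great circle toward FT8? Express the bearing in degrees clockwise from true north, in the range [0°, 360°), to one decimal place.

TG6: φ = +40.08139°, λ = +128.47000°
FT8: φ = +22.95194°, λ = +116.17639°
Δλ = -12.2936°
y = sin Δλ · cos φ₂ = -0.196065
x = cos φ₁ sin φ₂ − sin φ₁ cos φ₂ cos Δλ = -0.280936
θ = atan2(y, x) = -145.0888° → 214.9112° (mod 360°)

214.9°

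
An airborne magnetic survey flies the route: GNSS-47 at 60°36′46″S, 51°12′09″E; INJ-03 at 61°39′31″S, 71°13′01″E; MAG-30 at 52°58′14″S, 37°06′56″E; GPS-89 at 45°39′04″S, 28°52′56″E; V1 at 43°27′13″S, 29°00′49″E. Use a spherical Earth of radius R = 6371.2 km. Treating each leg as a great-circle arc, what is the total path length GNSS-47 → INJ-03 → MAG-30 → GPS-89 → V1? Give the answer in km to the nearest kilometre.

GNSS-47: φ = -60.61278°, λ = +51.20250°
INJ-03: φ = -61.65861°, λ = +71.21694°
MAG-30: φ = -52.97056°, λ = +37.11556°
GPS-89: φ = -45.65111°, λ = +28.88222°
V1: φ = -43.45361°, λ = +29.01361°
GNSS-47→INJ-03: c = 0.168934 rad, d = 1076.31 km
INJ-03→MAG-30: c = 0.350021 rad, d = 2230.05 km
MAG-30→GPS-89: c = 0.158201 rad, d = 1007.93 km
GPS-89→V1: c = 0.038388 rad, d = 244.58 km
Total = 1076.31 + 2230.05 + 1007.93 + 244.58 = 4558.87 km

4559 km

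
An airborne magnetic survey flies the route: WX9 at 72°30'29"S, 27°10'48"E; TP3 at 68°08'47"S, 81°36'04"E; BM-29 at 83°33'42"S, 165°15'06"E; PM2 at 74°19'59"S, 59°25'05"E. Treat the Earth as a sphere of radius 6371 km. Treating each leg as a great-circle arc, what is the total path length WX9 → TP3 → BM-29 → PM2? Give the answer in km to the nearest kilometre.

6521 km

WX9: φ = -72.50806°, λ = +27.18000°
TP3: φ = -68.14639°, λ = +81.60111°
BM-29: φ = -83.56167°, λ = +165.25167°
PM2: φ = -74.33306°, λ = +59.41806°
WX9→TP3: c = 0.316545 rad, d = 2016.71 km
TP3→BM-29: c = 0.384728 rad, d = 2451.10 km
BM-29→PM2: c = 0.322288 rad, d = 2053.30 km
Total = 2016.71 + 2451.10 + 2053.30 = 6521.11 km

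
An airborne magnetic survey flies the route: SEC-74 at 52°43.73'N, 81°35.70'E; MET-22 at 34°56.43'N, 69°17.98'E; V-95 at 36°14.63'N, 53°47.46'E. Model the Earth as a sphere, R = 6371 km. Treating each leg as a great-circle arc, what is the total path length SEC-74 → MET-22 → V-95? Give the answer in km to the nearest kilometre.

3611 km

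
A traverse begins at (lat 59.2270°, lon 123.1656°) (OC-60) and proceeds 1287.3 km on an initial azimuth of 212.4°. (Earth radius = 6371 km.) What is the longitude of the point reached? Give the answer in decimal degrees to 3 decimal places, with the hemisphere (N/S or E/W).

δ = d/R = 1287.3/6371 = 0.202056 rad
φ₂ = arcsin(sin φ₁ cos δ + cos φ₁ sin δ cos θ)
   = arcsin(0.85920·0.97966 + 0.51164·0.20068·-0.84433) = 49.02781°
λ₂ = λ₁ + atan2(sin θ sin δ cos φ₁, cos δ − sin φ₁ sin φ₂) = 113.72660°

113.727°E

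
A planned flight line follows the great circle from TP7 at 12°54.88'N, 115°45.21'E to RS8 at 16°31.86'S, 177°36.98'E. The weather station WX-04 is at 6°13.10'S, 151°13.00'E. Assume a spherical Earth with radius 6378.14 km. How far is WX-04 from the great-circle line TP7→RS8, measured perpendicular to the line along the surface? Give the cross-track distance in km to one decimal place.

165.3 km

TP7: φ = +12.91467°, λ = +115.75350°
RS8: φ = -16.53100°, λ = +177.61633°
WX-04: φ = -6.21833°, λ = +151.21667°
δ₁₃ = central angle TP7→WX-04 = 0.699746 rad  (haversine)
θ₁₃ = bearing TP7→WX-04 = 116.419°,  θ₁₂ = bearing TP7→RS8 = 114.113°
dₓₜ = R·arcsin(sin δ₁₃ · sin(θ₁₃ − θ₁₂)) = 6378.14·arcsin(0.64402·sin(2.306°)) = 165.297 km
|dₓₜ| = 165.297 km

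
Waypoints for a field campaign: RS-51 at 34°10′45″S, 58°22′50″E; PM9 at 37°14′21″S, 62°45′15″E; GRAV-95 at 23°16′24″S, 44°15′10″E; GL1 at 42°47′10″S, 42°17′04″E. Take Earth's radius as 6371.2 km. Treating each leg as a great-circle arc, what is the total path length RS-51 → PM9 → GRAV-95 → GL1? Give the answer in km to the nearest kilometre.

5050 km

RS-51: φ = -34.17917°, λ = +58.38056°
PM9: φ = -37.23917°, λ = +62.75417°
GRAV-95: φ = -23.27333°, λ = +44.25278°
GL1: φ = -42.78611°, λ = +42.28444°
RS-51→PM9: c = 0.081800 rad, d = 521.16 km
PM9→GRAV-95: c = 0.369131 rad, d = 2351.80 km
GRAV-95→GL1: c = 0.341751 rad, d = 2177.36 km
Total = 521.16 + 2351.80 + 2177.36 = 5050.33 km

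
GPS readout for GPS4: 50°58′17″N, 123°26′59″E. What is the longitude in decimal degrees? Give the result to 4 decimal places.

123.4497°E

123° + 26′/60 + 59″/3600 = 123 + 0.43333 + 0.01639 = 123.4497°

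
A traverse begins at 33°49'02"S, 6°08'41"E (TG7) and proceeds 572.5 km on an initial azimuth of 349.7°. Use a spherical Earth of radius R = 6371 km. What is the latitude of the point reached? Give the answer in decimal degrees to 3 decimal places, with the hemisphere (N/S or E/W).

TG7: φ = -33.81722°, λ = +6.14472°
δ = d/R = 572.5/6371 = 0.089860 rad
φ₂ = arcsin(sin φ₁ cos δ + cos φ₁ sin δ cos θ)
   = arcsin(-0.55655·0.99597 + 0.83082·0.08974·0.98389) = -28.74709°
λ₂ = λ₁ + atan2(sin θ sin δ cos φ₁, cos δ − sin φ₁ sin φ₂) = 5.09608°

28.747°S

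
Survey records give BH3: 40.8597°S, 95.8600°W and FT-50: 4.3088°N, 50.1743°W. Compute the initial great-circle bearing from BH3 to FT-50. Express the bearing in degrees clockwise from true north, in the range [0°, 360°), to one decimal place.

Δλ = 45.6857°
y = sin Δλ · cos φ₂ = 0.713496
x = cos φ₁ sin φ₂ − sin φ₁ cos φ₂ cos Δλ = 0.512558
θ = atan2(y, x) = 54.3075° → 54.3075° (mod 360°)

54.3°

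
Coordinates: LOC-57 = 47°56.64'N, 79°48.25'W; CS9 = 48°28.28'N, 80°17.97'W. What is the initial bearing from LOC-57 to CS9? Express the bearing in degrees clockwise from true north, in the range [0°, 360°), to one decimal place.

328.1°

LOC-57: φ = +47.94400°, λ = -79.80417°
CS9: φ = +48.47133°, λ = -80.29950°
Δλ = -0.4953°
y = sin Δλ · cos φ₂ = -0.005732
x = cos φ₁ sin φ₂ − sin φ₁ cos φ₂ cos Δλ = 0.009222
θ = atan2(y, x) = -31.8618° → 328.1382° (mod 360°)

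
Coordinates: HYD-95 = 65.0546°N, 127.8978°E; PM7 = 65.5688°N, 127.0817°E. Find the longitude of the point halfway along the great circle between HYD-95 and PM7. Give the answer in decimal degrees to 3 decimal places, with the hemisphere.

Bx = cos φ₂ cos Δλ = 0.413558,  By = cos φ₂ sin Δλ = -0.005891
φₘ = atan2(sin φ₁ + sin φ₂, √((cos φ₁ + Bx)² + By²)) = 65.31225°
λₘ = λ₁ + atan2(By, cos φ₁ + Bx) = 127.49373°

127.494°E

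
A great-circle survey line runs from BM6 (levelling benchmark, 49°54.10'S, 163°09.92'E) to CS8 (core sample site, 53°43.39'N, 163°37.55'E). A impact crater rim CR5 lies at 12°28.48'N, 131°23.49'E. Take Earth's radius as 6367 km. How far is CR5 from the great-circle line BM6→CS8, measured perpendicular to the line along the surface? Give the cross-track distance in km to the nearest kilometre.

BM6: φ = -49.90167°, λ = +163.16533°
CS8: φ = +53.72317°, λ = +163.62583°
CR5: φ = +12.47467°, λ = +131.39150°
δ₁₃ = central angle BM6→CR5 = 1.192421 rad  (haversine)
θ₁₃ = bearing BM6→CR5 = 326.408°,  θ₁₂ = bearing BM6→CS8 = 0.280°
dₓₜ = R·arcsin(sin δ₁₃ · sin(θ₁₃ − θ₁₂)) = 6367·arcsin(0.92927·sin(326.128°)) = -3466.290 km
|dₓₜ| = 3466.290 km

3466 km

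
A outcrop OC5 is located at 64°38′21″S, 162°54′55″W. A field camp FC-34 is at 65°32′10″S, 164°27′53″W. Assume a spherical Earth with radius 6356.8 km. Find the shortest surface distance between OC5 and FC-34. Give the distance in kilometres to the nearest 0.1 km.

OC5: φ = -64.63917°, λ = -162.91528°
FC-34: φ = -65.53611°, λ = -164.46472°
Δφ = -0.8969°,  Δλ = -1.5494°
a = sin²(Δφ/2) + cos φ₁ cos φ₂ sin²(Δλ/2) = 0.000094
c = 2·arcsin(√a) = 0.019359 rad = 1.1092°
d = R·c = 6356.8 × 0.019359 = 123.1 km

123.1 km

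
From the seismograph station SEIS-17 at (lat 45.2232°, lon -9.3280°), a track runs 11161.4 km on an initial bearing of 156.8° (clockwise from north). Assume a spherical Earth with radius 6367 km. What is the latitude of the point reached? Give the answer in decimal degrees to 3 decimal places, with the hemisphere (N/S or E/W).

δ = d/R = 11161.4/6367 = 1.753008 rad
φ₂ = arcsin(sin φ₁ cos δ + cos φ₁ sin δ cos θ)
   = arcsin(0.70986·-0.18120 + 0.70435·0.98345·-0.91914) = -49.93387°
λ₂ = λ₁ + atan2(sin θ sin δ cos φ₁, cos δ − sin φ₁ sin φ₂) = 27.67749°

49.934°S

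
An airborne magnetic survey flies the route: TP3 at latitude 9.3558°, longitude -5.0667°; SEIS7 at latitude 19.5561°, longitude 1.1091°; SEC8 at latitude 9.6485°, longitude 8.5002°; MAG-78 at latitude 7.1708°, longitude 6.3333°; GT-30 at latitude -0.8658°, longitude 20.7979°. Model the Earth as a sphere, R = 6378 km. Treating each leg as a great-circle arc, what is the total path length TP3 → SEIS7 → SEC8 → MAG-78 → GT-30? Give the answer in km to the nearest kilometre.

TP3→SEIS7: c = 0.206284 rad, d = 1315.68 km
SEIS7→SEC8: c = 0.213158 rad, d = 1359.52 km
SEC8→MAG-78: c = 0.057180 rad, d = 364.69 km
MAG-78→GT-30: c = 0.288286 rad, d = 1838.69 km
Total = 1315.68 + 1359.52 + 364.69 + 1838.69 = 4878.58 km

4879 km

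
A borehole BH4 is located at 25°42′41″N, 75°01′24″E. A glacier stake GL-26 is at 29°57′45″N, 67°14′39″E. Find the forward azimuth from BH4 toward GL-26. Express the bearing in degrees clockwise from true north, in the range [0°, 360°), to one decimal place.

303.5°

BH4: φ = +25.71139°, λ = +75.02333°
GL-26: φ = +29.96250°, λ = +67.24417°
Δλ = -7.7792°
y = sin Δλ · cos φ₂ = -0.117265
x = cos φ₁ sin φ₂ − sin φ₁ cos φ₂ cos Δλ = 0.077587
θ = atan2(y, x) = -56.5100° → 303.4900° (mod 360°)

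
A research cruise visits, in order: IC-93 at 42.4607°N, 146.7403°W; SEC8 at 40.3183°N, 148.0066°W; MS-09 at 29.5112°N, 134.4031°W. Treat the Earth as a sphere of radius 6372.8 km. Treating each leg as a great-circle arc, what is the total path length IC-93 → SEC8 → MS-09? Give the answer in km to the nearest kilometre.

1984 km

IC-93→SEC8: c = 0.040902 rad, d = 260.66 km
SEC8→MS-09: c = 0.270455 rad, d = 1723.55 km
Total = 260.66 + 1723.55 = 1984.21 km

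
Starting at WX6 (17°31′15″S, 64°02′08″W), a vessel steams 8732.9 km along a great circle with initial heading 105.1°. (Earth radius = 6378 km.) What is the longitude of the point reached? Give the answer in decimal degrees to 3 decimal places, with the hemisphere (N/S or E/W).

WX6: φ = -17.52083°, λ = -64.03556°
δ = d/R = 8732.9/6378 = 1.369222 rad
φ₂ = arcsin(sin φ₁ cos δ + cos φ₁ sin δ cos θ)
   = arcsin(-0.30105·0.20021 + 0.95361·0.97975·-0.26050) = -17.67777°
λ₂ = λ₁ + atan2(sin θ sin δ cos φ₁, cos δ − sin φ₁ sin φ₂) = 19.08735°

19.087°E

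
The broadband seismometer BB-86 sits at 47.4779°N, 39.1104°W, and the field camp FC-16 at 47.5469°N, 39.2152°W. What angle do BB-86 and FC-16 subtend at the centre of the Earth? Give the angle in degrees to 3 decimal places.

Δφ = 0.0690°,  Δλ = -0.1048°
a = sin²(Δφ/2) + cos φ₁ cos φ₂ sin²(Δλ/2) = 0.000001
c = 2·arcsin(√a) = 0.001725 rad = 0.0989°

0.099°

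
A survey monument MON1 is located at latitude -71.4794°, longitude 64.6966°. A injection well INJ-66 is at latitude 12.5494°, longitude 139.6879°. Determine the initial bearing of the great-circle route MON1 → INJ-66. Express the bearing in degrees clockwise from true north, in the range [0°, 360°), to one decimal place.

Δλ = 74.9913°
y = sin Δλ · cos φ₂ = 0.942811
x = cos φ₁ sin φ₂ − sin φ₁ cos φ₂ cos Δλ = 0.308706
θ = atan2(y, x) = 71.8699° → 71.8699° (mod 360°)

71.9°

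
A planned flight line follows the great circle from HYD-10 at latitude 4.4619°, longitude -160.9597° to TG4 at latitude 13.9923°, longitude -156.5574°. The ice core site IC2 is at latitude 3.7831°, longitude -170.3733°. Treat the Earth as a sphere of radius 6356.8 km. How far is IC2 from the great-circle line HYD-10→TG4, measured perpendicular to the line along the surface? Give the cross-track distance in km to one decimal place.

921.4 km

δ₁₃ = central angle HYD-10→IC2 = 0.164299 rad  (haversine)
θ₁₃ = bearing HYD-10→IC2 = 266.213°,  θ₁₂ = bearing HYD-10→TG4 = 24.192°
dₓₜ = R·arcsin(sin δ₁₃ · sin(θ₁₃ − θ₁₂)) = 6356.8·arcsin(0.16356·sin(242.022°)) = -921.430 km
|dₓₜ| = 921.430 km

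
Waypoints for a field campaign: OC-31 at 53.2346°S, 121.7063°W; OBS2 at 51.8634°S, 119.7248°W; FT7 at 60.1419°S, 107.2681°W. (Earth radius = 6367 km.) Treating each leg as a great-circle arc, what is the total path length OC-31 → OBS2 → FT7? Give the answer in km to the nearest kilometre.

OC-31→OBS2: c = 0.031856 rad, d = 202.83 km
OBS2→FT7: c = 0.188201 rad, d = 1198.27 km
Total = 202.83 + 1198.27 = 1401.10 km

1401 km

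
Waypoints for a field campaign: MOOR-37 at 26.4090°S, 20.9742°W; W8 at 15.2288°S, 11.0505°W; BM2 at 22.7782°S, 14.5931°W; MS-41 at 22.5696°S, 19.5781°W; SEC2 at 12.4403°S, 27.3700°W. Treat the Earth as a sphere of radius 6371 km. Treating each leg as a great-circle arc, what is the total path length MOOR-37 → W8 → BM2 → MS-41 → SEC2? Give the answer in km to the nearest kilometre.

MOOR-37→W8: c = 0.253294 rad, d = 1613.73 km
W8→BM2: c = 0.144125 rad, d = 918.22 km
BM2→MS-41: c = 0.080359 rad, d = 511.97 km
MS-41→SEC2: c = 0.219127 rad, d = 1396.06 km
Total = 1613.73 + 918.22 + 511.97 + 1396.06 = 4439.98 km

4440 km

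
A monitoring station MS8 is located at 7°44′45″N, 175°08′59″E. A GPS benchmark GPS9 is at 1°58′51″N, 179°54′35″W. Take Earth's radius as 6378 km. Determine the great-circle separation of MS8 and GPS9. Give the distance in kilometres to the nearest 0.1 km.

843.7 km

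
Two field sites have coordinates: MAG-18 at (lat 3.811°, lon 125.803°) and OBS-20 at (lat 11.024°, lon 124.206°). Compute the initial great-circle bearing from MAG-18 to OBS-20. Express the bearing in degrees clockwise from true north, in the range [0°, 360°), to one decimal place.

347.7°

Δλ = -1.5970°
y = sin Δλ · cos φ₂ = -0.027355
x = cos φ₁ sin φ₂ − sin φ₁ cos φ₂ cos Δλ = 0.125584
θ = atan2(y, x) = -12.2884° → 347.7116° (mod 360°)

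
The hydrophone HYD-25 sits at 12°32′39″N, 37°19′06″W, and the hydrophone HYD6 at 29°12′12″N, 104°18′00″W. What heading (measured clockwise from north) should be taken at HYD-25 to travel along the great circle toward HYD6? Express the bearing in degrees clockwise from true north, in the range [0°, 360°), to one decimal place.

296.6°

HYD-25: φ = +12.54417°, λ = -37.31833°
HYD6: φ = +29.20333°, λ = -104.30000°
Δλ = -66.9817°
y = sin Δλ · cos φ₂ = -0.803394
x = cos φ₁ sin φ₂ − sin φ₁ cos φ₂ cos Δλ = 0.402131
θ = atan2(y, x) = -63.4102° → 296.5898° (mod 360°)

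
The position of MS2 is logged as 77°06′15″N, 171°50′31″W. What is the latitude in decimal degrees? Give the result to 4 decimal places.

77.1042°N

77° + 6′/60 + 15″/3600 = 77 + 0.10000 + 0.00417 = 77.1042°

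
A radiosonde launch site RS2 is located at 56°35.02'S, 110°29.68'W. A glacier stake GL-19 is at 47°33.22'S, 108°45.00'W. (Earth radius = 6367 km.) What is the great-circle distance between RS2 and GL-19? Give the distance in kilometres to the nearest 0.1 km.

1010.4 km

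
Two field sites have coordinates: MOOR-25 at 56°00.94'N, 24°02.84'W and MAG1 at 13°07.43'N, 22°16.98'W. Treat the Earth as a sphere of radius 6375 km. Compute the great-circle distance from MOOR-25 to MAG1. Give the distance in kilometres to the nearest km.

4775 km

MOOR-25: φ = +56.01567°, λ = -24.04733°
MAG1: φ = +13.12383°, λ = -22.28300°
Δφ = -42.8918°,  Δλ = 1.7643°
a = sin²(Δφ/2) + cos φ₁ cos φ₂ sin²(Δλ/2) = 0.133809
c = 2·arcsin(√a) = 0.748983 rad = 42.9136°
d = R·c = 6375 × 0.748983 = 4774.8 km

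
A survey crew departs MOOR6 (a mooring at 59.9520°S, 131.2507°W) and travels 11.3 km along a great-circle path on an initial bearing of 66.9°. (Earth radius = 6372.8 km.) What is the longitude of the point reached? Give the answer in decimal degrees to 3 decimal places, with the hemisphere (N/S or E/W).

δ = d/R = 11.3/6372.8 = 0.001773 rad
φ₂ = arcsin(sin φ₁ cos δ + cos φ₁ sin δ cos θ)
   = arcsin(-0.86561·1.00000 + 0.50073·0.00177·0.39234) = -59.91201°
λ₂ = λ₁ + atan2(sin θ sin δ cos φ₁, cos δ − sin φ₁ sin φ₂) = -131.06430°

131.064°W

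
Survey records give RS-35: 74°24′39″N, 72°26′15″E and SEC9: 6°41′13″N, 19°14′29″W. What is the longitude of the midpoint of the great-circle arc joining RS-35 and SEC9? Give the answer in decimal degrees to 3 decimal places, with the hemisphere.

3.992°W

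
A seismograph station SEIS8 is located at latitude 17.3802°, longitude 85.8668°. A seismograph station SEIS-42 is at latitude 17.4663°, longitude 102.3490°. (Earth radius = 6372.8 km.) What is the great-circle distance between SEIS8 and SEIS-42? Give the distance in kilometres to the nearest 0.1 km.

Δφ = 0.0861°,  Δλ = 16.4822°
a = sin²(Δφ/2) + cos φ₁ cos φ₂ sin²(Δλ/2) = 0.018704
c = 2·arcsin(√a) = 0.274389 rad = 15.7213°
d = R·c = 6372.8 × 0.274389 = 1748.6 km

1748.6 km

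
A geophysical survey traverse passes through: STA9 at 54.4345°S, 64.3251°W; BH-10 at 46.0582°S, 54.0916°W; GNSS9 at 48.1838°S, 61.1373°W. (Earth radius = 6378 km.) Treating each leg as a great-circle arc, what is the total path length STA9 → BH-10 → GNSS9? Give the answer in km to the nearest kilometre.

STA9→BH-10: c = 0.185132 rad, d = 1180.77 km
BH-10→GNSS9: c = 0.091486 rad, d = 583.49 km
Total = 1180.77 + 583.49 = 1764.27 km

1764 km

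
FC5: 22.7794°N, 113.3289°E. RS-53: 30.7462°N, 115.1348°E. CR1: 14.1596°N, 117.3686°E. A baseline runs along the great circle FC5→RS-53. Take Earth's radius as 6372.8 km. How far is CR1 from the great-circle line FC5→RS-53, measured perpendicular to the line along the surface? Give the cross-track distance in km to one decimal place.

610.0 km

δ₁₃ = central angle FC5→CR1 = 0.164603 rad  (haversine)
θ₁₃ = bearing FC5→CR1 = 155.363°,  θ₁₂ = bearing FC5→RS-53 = 11.044°
dₓₜ = R·arcsin(sin δ₁₃ · sin(θ₁₃ − θ₁₂)) = 6372.8·arcsin(0.16386·sin(144.319°)) = 610.011 km
|dₓₜ| = 610.011 km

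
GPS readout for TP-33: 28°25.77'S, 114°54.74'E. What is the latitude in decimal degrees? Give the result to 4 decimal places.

28° + 25.77′/60 = 28 + 0.42950 = 28.4295°

28.4295°S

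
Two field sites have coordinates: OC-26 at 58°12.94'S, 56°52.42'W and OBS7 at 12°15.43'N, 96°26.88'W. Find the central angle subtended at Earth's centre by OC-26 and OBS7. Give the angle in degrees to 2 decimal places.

OC-26: φ = -58.21567°, λ = -56.87367°
OBS7: φ = +12.25717°, λ = -96.44800°
Δφ = 70.4728°,  Δλ = -39.5743°
a = sin²(Δφ/2) + cos φ₁ cos φ₂ sin²(Δλ/2) = 0.391860
c = 2·arcsin(√a) = 1.352794 rad = 77.5094°

77.51°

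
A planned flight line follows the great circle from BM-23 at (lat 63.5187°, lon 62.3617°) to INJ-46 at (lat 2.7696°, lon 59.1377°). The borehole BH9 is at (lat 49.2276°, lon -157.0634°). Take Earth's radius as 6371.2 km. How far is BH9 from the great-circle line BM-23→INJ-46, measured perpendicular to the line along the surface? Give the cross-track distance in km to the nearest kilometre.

2367 km

δ₁₃ = central angle BM-23→BH9 = 1.100767 rad  (haversine)
θ₁₃ = bearing BM-23→BH9 = 27.722°,  θ₁₂ = bearing BM-23→INJ-46 = 183.690°
dₓₜ = R·arcsin(sin δ₁₃ · sin(θ₁₃ − θ₁₂)) = 6371.2·arcsin(0.89155·sin(-155.968°)) = -2367.397 km
|dₓₜ| = 2367.397 km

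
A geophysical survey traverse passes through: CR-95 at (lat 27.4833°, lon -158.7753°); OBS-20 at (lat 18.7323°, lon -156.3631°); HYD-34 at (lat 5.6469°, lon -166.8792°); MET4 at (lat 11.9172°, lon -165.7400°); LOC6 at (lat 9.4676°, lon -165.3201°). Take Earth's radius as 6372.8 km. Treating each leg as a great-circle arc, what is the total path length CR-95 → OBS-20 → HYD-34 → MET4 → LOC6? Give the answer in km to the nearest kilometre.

3838 km

CR-95→OBS-20: c = 0.157552 rad, d = 1004.05 km
OBS-20→HYD-34: c = 0.290139 rad, d = 1848.99 km
HYD-34→MET4: c = 0.111186 rad, d = 708.56 km
MET4→LOC6: c = 0.043356 rad, d = 276.30 km
Total = 1004.05 + 1848.99 + 708.56 + 276.30 = 3837.90 km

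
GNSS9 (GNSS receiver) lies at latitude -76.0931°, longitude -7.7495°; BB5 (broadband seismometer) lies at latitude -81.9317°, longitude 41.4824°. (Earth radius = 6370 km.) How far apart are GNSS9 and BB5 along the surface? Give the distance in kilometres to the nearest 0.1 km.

Δφ = -5.8386°,  Δλ = 49.2319°
a = sin²(Δφ/2) + cos φ₁ cos φ₂ sin²(Δλ/2) = 0.008447
c = 2·arcsin(√a) = 0.184070 rad = 10.5464°
d = R·c = 6370 × 0.184070 = 1172.5 km

1172.5 km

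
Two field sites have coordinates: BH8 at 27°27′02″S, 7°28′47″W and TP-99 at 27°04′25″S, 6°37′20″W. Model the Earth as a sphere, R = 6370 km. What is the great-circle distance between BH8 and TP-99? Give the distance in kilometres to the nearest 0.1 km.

BH8: φ = -27.45056°, λ = -7.47972°
TP-99: φ = -27.07361°, λ = -6.62222°
Δφ = 0.3769°,  Δλ = 0.8575°
a = sin²(Δφ/2) + cos φ₁ cos φ₂ sin²(Δλ/2) = 0.000055
c = 2·arcsin(√a) = 0.014842 rad = 0.8504°
d = R·c = 6370 × 0.014842 = 94.5 km

94.5 km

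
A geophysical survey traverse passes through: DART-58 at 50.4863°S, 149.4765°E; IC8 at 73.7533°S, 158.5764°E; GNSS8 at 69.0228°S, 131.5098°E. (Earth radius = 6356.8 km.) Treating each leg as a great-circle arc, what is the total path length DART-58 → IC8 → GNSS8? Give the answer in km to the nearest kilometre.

3696 km

DART-58→IC8: c = 0.411721 rad, d = 2617.23 km
IC8→GNSS8: c = 0.169767 rad, d = 1079.18 km
Total = 2617.23 + 1079.18 = 3696.40 km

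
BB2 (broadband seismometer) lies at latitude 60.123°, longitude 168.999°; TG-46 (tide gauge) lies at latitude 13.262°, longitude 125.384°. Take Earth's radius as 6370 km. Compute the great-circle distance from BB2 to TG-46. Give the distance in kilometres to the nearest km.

Δφ = -46.8610°,  Δλ = -43.6150°
a = sin²(Δφ/2) + cos φ₁ cos φ₂ sin²(Δλ/2) = 0.225027
c = 2·arcsin(√a) = 0.988496 rad = 56.6367°
d = R·c = 6370 × 0.988496 = 6296.7 km

6297 km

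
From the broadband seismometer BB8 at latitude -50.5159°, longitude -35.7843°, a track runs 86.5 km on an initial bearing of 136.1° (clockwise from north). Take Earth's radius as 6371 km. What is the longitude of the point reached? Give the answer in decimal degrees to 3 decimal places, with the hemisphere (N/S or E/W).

δ = d/R = 86.5/6371 = 0.013577 rad
φ₂ = arcsin(sin φ₁ cos δ + cos φ₁ sin δ cos θ)
   = arcsin(-0.77180·0.99991 + 0.63586·0.01358·-0.72055) = -51.07330°
λ₂ = λ₁ + atan2(sin θ sin δ cos φ₁, cos δ − sin φ₁ sin φ₂) = -34.92581°

34.926°W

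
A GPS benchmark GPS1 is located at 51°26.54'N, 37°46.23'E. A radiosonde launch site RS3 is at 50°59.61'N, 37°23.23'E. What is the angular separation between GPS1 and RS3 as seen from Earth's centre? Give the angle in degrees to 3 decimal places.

0.509°

GPS1: φ = +51.44233°, λ = +37.77050°
RS3: φ = +50.99350°, λ = +37.38717°
Δφ = -0.4488°,  Δλ = -0.3833°
a = sin²(Δφ/2) + cos φ₁ cos φ₂ sin²(Δλ/2) = 0.000020
c = 2·arcsin(√a) = 0.008884 rad = 0.5090°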